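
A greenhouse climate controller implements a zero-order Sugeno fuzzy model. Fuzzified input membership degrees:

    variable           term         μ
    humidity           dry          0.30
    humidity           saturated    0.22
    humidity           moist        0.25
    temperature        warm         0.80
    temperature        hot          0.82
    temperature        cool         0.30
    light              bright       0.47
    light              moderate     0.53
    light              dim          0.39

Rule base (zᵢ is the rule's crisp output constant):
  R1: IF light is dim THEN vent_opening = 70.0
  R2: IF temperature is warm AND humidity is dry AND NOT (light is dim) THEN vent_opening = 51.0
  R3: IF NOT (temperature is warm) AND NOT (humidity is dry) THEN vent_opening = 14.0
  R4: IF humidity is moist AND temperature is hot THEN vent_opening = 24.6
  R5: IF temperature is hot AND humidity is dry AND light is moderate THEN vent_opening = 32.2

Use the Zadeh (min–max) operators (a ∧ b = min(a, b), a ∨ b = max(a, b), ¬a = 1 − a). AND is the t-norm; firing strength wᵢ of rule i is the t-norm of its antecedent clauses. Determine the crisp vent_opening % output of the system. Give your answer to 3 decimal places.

R1 (z=70.0): dim=0.39 → w = 0.39
R2 (z=51.0): warm=0.80, dry=0.30, ¬dim=1−0.39=0.61; AND[min(a, b)] → w = 0.30
R3 (z=14.0): ¬warm=1−0.80=0.20, ¬dry=1−0.30=0.70; AND[min(a, b)] → w = 0.20
R4 (z=24.6): moist=0.25, hot=0.82; AND[min(a, b)] → w = 0.25
R5 (z=32.2): hot=0.82, dry=0.30, moderate=0.53; AND[min(a, b)] → w = 0.30
Weighted average = (0.39·70.0 + 0.30·51.0 + 0.20·14.0 + 0.25·24.6 + 0.30·32.2) / (0.39 + 0.30 + 0.20 + 0.25 + 0.30)
  = 61.2100 / 1.4400 = 42.507

42.507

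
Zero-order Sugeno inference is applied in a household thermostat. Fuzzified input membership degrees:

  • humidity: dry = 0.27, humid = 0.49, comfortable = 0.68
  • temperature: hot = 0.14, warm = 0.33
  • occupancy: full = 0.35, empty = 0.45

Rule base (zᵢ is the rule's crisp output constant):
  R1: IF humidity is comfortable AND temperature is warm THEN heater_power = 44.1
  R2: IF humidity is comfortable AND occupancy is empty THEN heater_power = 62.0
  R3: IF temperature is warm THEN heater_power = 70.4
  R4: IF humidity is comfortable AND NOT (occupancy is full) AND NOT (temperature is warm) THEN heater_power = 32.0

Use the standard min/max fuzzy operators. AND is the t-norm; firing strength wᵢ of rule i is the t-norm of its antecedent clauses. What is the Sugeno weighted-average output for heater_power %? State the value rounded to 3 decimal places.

R1 (z=44.1): comfortable=0.68, warm=0.33; AND[min(a, b)] → w = 0.33
R2 (z=62.0): comfortable=0.68, empty=0.45; AND[min(a, b)] → w = 0.45
R3 (z=70.4): warm=0.33 → w = 0.33
R4 (z=32.0): comfortable=0.68, ¬full=1−0.35=0.65, ¬warm=1−0.33=0.67; AND[min(a, b)] → w = 0.65
Weighted average = (0.33·44.1 + 0.45·62.0 + 0.33·70.4 + 0.65·32.0) / (0.33 + 0.45 + 0.33 + 0.65)
  = 86.4850 / 1.7600 = 49.139

49.139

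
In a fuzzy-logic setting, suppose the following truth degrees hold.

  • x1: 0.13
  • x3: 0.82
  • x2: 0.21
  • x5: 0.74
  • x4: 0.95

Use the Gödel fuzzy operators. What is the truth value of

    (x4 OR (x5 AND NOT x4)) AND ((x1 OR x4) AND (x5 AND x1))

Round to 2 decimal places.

NOT x4 = 1 − 0.95 = 0.05
x5 AND NOT x4 = min(a, b) on (0.74, 0.05) = 0.05
x4 OR (x5 AND NOT x4) = max(a, b) on (0.95, 0.05) = 0.95
x1 OR x4 = max(a, b) on (0.13, 0.95) = 0.95
x5 AND x1 = min(a, b) on (0.74, 0.13) = 0.13
(x1 OR x4) AND (x5 AND x1) = min(a, b) on (0.95, 0.13) = 0.13
(x4 OR (x5 AND NOT x4)) AND ((x1 OR x4) AND (x5 AND x1)) = min(a, b) on (0.95, 0.13) = 0.13

0.13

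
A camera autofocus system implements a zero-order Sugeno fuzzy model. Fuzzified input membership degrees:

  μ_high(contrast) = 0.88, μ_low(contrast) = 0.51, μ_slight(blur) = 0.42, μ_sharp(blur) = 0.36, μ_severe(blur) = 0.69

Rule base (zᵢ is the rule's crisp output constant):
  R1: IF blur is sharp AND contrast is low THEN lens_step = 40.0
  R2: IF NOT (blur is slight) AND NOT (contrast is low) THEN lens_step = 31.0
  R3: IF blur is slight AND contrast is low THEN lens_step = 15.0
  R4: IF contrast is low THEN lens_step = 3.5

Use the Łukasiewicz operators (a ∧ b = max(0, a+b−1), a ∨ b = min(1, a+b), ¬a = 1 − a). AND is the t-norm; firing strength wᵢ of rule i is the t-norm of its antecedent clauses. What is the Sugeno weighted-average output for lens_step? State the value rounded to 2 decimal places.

R1 (z=40.0): sharp=0.36, low=0.51; AND[max(0, a+b−1)] → w = 0.00
R2 (z=31.0): ¬slight=1−0.42=0.58, ¬low=1−0.51=0.49; AND[max(0, a+b−1)] → w = 0.07
R3 (z=15.0): slight=0.42, low=0.51; AND[max(0, a+b−1)] → w = 0.00
R4 (z=3.5): low=0.51 → w = 0.51
Weighted average = (0.00·40.0 + 0.07·31.0 + 0.00·15.0 + 0.51·3.5) / (0.00 + 0.07 + 0.00 + 0.51)
  = 3.9550 / 0.5800 = 6.82

6.82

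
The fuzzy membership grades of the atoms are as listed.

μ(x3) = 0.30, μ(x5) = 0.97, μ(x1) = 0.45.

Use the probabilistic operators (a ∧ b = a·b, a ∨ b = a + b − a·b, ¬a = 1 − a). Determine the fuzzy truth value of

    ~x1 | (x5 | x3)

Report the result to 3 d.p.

~x1 = 1 − 0.4500 = 0.5500
x5 | x3 = a + b − a·b on (0.9700, 0.3000) = 0.9790
~x1 | (x5 | x3) = a + b − a·b on (0.5500, 0.9790) = 0.9906

0.991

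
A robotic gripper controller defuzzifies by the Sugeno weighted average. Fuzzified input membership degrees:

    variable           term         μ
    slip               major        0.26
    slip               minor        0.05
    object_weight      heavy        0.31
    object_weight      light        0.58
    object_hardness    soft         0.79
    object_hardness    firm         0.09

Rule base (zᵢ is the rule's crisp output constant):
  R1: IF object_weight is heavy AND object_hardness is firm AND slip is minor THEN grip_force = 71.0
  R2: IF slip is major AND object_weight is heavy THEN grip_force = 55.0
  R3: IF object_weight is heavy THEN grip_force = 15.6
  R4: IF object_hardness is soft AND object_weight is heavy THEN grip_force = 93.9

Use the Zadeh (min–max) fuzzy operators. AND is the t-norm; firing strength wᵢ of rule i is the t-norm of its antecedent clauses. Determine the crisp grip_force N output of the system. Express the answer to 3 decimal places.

R1 (z=71.0): heavy=0.31, firm=0.09, minor=0.05; AND[min(a, b)] → w = 0.05
R2 (z=55.0): major=0.26, heavy=0.31; AND[min(a, b)] → w = 0.26
R3 (z=15.6): heavy=0.31 → w = 0.31
R4 (z=93.9): soft=0.79, heavy=0.31; AND[min(a, b)] → w = 0.31
Weighted average = (0.05·71.0 + 0.26·55.0 + 0.31·15.6 + 0.31·93.9) / (0.05 + 0.26 + 0.31 + 0.31)
  = 51.7950 / 0.9300 = 55.694

55.694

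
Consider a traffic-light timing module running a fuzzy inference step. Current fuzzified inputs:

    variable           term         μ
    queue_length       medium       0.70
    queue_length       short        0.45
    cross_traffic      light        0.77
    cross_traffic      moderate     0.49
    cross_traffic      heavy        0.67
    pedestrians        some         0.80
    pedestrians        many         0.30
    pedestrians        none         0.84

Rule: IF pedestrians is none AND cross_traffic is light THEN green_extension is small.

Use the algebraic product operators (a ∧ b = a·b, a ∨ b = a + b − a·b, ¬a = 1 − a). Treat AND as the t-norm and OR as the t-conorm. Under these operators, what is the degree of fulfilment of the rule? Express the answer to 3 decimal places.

firing strength: none=0.84, light=0.77; AND[a·b] → w = 0.6468

0.647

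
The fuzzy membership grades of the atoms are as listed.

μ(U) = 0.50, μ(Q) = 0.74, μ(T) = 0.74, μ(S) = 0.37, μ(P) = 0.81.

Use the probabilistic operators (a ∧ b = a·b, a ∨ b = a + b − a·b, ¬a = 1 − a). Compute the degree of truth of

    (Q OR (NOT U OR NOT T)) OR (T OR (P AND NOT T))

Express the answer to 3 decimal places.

0.980

NOT U = 1 − 0.5000 = 0.5000
NOT T = 1 − 0.7400 = 0.2600
NOT U OR NOT T = a + b − a·b on (0.5000, 0.2600) = 0.6300
Q OR (NOT U OR NOT T) = a + b − a·b on (0.7400, 0.6300) = 0.9038
NOT T = 1 − 0.7400 = 0.2600
P AND NOT T = a·b on (0.8100, 0.2600) = 0.2106
T OR (P AND NOT T) = a + b − a·b on (0.7400, 0.2106) = 0.7948
(Q OR (NOT U OR NOT T)) OR (T OR (P AND NOT T)) = a + b − a·b on (0.9038, 0.7948) = 0.9803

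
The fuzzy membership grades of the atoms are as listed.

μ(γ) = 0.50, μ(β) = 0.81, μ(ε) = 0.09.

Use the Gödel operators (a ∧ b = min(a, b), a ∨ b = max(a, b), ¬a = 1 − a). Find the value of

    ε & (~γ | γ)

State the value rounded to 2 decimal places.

0.09

~γ = 1 − 0.50 = 0.50
~γ | γ = max(a, b) on (0.50, 0.50) = 0.50
ε & (~γ | γ) = min(a, b) on (0.09, 0.50) = 0.09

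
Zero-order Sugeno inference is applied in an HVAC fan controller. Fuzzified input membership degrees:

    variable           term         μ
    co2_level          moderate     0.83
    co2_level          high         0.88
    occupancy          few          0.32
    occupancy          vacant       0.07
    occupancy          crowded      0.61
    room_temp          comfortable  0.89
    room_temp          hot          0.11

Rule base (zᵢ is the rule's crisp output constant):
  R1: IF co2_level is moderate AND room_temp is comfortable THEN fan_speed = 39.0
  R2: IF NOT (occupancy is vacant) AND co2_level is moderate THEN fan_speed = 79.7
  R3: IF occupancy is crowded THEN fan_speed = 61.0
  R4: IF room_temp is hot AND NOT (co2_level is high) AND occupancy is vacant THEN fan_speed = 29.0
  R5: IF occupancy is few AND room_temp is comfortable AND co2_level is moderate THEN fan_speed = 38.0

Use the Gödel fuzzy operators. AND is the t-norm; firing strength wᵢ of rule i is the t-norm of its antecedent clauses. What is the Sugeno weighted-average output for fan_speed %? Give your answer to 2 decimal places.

56.36

R1 (z=39.0): moderate=0.83, comfortable=0.89; AND[min(a, b)] → w = 0.83
R2 (z=79.7): ¬vacant=1−0.07=0.93, moderate=0.83; AND[min(a, b)] → w = 0.83
R3 (z=61.0): crowded=0.61 → w = 0.61
R4 (z=29.0): hot=0.11, ¬high=1−0.88=0.12, vacant=0.07; AND[min(a, b)] → w = 0.07
R5 (z=38.0): few=0.32, comfortable=0.89, moderate=0.83; AND[min(a, b)] → w = 0.32
Weighted average = (0.83·39.0 + 0.83·79.7 + 0.61·61.0 + 0.07·29.0 + 0.32·38.0) / (0.83 + 0.83 + 0.61 + 0.07 + 0.32)
  = 149.9210 / 2.6600 = 56.36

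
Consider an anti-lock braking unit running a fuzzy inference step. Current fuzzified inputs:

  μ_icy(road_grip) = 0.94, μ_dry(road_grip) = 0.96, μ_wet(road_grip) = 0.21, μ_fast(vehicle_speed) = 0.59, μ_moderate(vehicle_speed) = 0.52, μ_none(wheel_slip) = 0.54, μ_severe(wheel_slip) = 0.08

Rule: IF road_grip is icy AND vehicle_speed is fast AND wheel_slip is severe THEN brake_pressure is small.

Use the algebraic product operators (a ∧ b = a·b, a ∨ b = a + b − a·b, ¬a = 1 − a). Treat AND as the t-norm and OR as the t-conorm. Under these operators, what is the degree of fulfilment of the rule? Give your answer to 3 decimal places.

0.044

firing strength: icy=0.94, fast=0.59, severe=0.08; AND[a·b] → w = 0.0444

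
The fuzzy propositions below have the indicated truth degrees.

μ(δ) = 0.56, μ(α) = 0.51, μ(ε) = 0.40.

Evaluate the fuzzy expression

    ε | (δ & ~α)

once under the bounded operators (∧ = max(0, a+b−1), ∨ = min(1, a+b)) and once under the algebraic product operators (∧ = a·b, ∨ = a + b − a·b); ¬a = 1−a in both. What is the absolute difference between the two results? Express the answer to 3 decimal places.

0.115

Under bounded:
  ~α = 1 − 0.51 = 0.49
  δ & ~α = max(0, a+b−1) on (0.56, 0.49) = 0.05
  ε | (δ & ~α) = min(1, a+b) on (0.40, 0.05) = 0.45
  → value = 0.4500
Under algebraic product:
  ~α = 1 − 0.5100 = 0.4900
  δ & ~α = a·b on (0.5600, 0.4900) = 0.2744
  ε | (δ & ~α) = a + b − a·b on (0.4000, 0.2744) = 0.5646
  → value = 0.5646
|0.4500 − 0.5646| = 0.115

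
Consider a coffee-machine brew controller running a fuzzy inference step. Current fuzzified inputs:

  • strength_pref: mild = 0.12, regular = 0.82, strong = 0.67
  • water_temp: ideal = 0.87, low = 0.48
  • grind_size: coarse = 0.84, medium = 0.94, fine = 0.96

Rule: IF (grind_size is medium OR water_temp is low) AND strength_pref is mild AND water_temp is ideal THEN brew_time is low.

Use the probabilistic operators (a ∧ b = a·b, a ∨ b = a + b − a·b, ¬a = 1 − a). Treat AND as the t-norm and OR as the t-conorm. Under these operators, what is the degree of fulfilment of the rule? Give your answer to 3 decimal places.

firing strength: (medium=0.94 OR low=0.48) = 0.9688; AND[a·b] with mild=0.12, ideal=0.87 → w = 0.1011

0.101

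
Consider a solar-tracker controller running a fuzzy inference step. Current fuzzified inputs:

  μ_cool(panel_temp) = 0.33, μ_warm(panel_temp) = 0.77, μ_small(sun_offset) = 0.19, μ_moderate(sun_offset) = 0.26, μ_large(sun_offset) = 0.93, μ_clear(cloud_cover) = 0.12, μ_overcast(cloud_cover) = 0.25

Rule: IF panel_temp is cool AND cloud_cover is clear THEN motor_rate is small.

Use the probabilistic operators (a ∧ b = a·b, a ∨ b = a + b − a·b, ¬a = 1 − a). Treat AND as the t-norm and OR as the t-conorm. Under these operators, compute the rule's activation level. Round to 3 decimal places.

0.040

firing strength: cool=0.33, clear=0.12; AND[a·b] → w = 0.0396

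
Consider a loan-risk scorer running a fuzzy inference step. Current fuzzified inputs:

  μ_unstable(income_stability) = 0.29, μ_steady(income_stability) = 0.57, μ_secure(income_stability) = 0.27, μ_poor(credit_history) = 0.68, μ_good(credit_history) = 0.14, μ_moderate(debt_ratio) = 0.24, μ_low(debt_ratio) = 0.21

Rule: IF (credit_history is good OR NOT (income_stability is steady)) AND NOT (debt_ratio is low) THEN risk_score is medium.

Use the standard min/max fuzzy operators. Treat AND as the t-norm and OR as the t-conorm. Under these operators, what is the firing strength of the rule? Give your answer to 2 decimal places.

firing strength: (good=0.14 OR ¬steady=1−0.57=0.43) = 0.43; AND[min(a, b)] with ¬low=1−0.21=0.79 → w = 0.43

0.43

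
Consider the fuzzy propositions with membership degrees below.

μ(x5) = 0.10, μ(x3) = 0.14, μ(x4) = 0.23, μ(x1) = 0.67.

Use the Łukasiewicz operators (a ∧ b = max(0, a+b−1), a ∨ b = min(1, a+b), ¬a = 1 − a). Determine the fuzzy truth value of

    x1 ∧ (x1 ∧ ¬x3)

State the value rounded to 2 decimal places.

0.20

¬x3 = 1 − 0.14 = 0.86
x1 ∧ ¬x3 = max(0, a+b−1) on (0.67, 0.86) = 0.53
x1 ∧ (x1 ∧ ¬x3) = max(0, a+b−1) on (0.67, 0.53) = 0.20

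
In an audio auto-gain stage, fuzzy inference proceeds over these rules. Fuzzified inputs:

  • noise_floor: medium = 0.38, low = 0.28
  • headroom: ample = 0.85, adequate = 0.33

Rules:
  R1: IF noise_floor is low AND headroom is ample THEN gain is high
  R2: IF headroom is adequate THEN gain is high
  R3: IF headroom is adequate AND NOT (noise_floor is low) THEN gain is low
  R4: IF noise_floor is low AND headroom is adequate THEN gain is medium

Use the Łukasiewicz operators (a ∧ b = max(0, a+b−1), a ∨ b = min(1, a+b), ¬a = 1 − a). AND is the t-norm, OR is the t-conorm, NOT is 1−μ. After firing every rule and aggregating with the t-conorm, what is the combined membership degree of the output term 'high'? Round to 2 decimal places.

R1: low=0.28, ample=0.85; AND[max(0, a+b−1)] → w = 0.13
R2: adequate=0.33 → w = 0.33
R3: adequate=0.33, ¬low=1−0.28=0.72; AND[max(0, a+b−1)] → w = 0.05
R4: low=0.28, adequate=0.33; AND[max(0, a+b−1)] → w = 0.00
Rules with consequent 'high': {R1, R2} → strengths 0.13, 0.33
Aggregate via t-conorm [min(1, a+b)]: 0.46

0.46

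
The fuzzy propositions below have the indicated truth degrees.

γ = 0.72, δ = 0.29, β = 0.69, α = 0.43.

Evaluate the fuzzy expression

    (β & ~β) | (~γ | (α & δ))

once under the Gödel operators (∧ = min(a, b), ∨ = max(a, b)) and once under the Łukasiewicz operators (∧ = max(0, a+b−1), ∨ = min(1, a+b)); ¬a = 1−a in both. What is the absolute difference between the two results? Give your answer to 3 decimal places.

Under Gödel:
  ~β = 1 − 0.69 = 0.31
  β & ~β = min(a, b) on (0.69, 0.31) = 0.31
  ~γ = 1 − 0.72 = 0.28
  α & δ = min(a, b) on (0.43, 0.29) = 0.29
  ~γ | (α & δ) = max(a, b) on (0.28, 0.29) = 0.29
  (β & ~β) | (~γ | (α & δ)) = max(a, b) on (0.31, 0.29) = 0.31
  → value = 0.3100
Under Łukasiewicz:
  ~β = 1 − 0.69 = 0.31
  β & ~β = max(0, a+b−1) on (0.69, 0.31) = 0.00
  ~γ = 1 − 0.72 = 0.28
  α & δ = max(0, a+b−1) on (0.43, 0.29) = 0.00
  ~γ | (α & δ) = min(1, a+b) on (0.28, 0.00) = 0.28
  (β & ~β) | (~γ | (α & δ)) = min(1, a+b) on (0.00, 0.28) = 0.28
  → value = 0.2800
|0.3100 − 0.2800| = 0.030

0.030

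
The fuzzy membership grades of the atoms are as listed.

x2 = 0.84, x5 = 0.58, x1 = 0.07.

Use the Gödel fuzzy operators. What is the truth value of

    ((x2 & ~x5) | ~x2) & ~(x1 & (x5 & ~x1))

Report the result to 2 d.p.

~x5 = 1 − 0.58 = 0.42
x2 & ~x5 = min(a, b) on (0.84, 0.42) = 0.42
~x2 = 1 − 0.84 = 0.16
(x2 & ~x5) | ~x2 = max(a, b) on (0.42, 0.16) = 0.42
~x1 = 1 − 0.07 = 0.93
x5 & ~x1 = min(a, b) on (0.58, 0.93) = 0.58
x1 & (x5 & ~x1) = min(a, b) on (0.07, 0.58) = 0.07
~(x1 & (x5 & ~x1)) = 1 − 0.07 = 0.93
((x2 & ~x5) | ~x2) & ~(x1 & (x5 & ~x1)) = min(a, b) on (0.42, 0.93) = 0.42

0.42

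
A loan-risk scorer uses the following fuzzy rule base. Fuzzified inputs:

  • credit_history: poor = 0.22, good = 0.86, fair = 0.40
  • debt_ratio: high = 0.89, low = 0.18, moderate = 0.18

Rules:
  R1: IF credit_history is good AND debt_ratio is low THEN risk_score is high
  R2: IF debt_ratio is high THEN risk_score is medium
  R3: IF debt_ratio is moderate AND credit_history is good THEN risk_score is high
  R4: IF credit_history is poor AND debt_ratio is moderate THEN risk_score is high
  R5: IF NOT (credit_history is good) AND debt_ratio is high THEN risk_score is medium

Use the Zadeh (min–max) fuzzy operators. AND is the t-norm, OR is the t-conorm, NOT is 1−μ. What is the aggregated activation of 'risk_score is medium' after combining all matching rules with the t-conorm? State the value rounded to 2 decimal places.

R1: good=0.86, low=0.18; AND[min(a, b)] → w = 0.18
R2: high=0.89 → w = 0.89
R3: moderate=0.18, good=0.86; AND[min(a, b)] → w = 0.18
R4: poor=0.22, moderate=0.18; AND[min(a, b)] → w = 0.18
R5: ¬good=1−0.86=0.14, high=0.89; AND[min(a, b)] → w = 0.14
Rules with consequent 'medium': {R2, R5} → strengths 0.89, 0.14
Aggregate via t-conorm [max(a, b)]: 0.89

0.89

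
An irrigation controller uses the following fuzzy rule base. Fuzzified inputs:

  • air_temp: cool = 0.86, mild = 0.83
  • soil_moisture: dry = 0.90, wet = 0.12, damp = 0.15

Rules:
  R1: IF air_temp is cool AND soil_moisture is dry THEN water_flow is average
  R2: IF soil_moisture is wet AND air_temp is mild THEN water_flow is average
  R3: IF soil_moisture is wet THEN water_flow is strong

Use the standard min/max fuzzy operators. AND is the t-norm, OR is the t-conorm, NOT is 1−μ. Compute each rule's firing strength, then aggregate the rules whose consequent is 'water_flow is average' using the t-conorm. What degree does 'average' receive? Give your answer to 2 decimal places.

0.86

R1: cool=0.86, dry=0.90; AND[min(a, b)] → w = 0.86
R2: wet=0.12, mild=0.83; AND[min(a, b)] → w = 0.12
R3: wet=0.12 → w = 0.12
Rules with consequent 'average': {R1, R2} → strengths 0.86, 0.12
Aggregate via t-conorm [max(a, b)]: 0.86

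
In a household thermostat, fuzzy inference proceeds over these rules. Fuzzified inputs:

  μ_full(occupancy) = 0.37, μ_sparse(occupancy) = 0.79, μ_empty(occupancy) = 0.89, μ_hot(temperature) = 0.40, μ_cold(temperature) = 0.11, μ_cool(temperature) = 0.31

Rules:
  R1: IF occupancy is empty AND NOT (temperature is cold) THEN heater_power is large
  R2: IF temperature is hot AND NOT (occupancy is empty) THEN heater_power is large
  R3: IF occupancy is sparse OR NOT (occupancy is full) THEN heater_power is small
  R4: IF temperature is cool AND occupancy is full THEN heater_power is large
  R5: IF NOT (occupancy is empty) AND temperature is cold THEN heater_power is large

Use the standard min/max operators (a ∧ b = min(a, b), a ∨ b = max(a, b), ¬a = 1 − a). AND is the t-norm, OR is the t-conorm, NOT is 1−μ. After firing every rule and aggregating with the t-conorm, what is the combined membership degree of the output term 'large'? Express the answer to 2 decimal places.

R1: empty=0.89, ¬cold=1−0.11=0.89; AND[min(a, b)] → w = 0.89
R2: hot=0.40, ¬empty=1−0.89=0.11; AND[min(a, b)] → w = 0.11
R3: sparse=0.79, ¬full=1−0.37=0.63; OR[max(a, b)] → w = 0.79
R4: cool=0.31, full=0.37; AND[min(a, b)] → w = 0.31
R5: ¬empty=1−0.89=0.11, cold=0.11; AND[min(a, b)] → w = 0.11
Rules with consequent 'large': {R1, R2, R4, R5} → strengths 0.89, 0.11, 0.31, 0.11
Aggregate via t-conorm [max(a, b)]: 0.89

0.89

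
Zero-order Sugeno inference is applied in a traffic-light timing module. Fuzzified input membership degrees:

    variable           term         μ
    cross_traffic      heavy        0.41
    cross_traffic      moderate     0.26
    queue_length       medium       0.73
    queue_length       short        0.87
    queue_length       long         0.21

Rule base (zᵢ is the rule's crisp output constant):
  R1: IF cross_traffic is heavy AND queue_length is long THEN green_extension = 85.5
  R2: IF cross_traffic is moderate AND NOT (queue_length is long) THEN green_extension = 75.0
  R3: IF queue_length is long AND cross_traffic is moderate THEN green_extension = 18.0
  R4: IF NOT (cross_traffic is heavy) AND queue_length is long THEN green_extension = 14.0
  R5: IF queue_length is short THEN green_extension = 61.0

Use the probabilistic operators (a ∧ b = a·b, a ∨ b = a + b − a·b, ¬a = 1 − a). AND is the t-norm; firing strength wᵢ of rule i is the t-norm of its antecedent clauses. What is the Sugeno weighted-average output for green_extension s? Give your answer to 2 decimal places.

R1 (z=85.5): heavy=0.41, long=0.21; AND[a·b] → w = 0.0861
R2 (z=75.0): moderate=0.26, ¬long=1−0.21=0.79; AND[a·b] → w = 0.2054
R3 (z=18.0): long=0.21, moderate=0.26; AND[a·b] → w = 0.0546
R4 (z=14.0): ¬heavy=1−0.41=0.59, long=0.21; AND[a·b] → w = 0.1239
R5 (z=61.0): short=0.87 → w = 0.8700
Weighted average = (0.0861·85.5 + 0.2054·75.0 + 0.0546·18.0 + 0.1239·14.0 + 0.8700·61.0) / (0.0861 + 0.2054 + 0.0546 + 0.1239 + 0.8700)
  = 78.5540 / 1.3400 = 58.62

58.62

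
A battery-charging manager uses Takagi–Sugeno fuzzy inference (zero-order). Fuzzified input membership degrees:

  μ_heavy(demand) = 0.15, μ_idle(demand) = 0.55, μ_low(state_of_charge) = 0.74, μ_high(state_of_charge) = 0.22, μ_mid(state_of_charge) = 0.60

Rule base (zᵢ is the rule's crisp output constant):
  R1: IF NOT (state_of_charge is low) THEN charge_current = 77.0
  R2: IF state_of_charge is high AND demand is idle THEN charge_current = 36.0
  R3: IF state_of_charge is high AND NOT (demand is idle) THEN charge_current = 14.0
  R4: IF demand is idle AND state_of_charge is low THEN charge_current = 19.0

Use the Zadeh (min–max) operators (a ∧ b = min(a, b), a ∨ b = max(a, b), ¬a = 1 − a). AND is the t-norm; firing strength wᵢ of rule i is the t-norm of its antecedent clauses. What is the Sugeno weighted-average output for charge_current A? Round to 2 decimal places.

R1 (z=77.0): ¬low=1−0.74=0.26 → w = 0.26
R2 (z=36.0): high=0.22, idle=0.55; AND[min(a, b)] → w = 0.22
R3 (z=14.0): high=0.22, ¬idle=1−0.55=0.45; AND[min(a, b)] → w = 0.22
R4 (z=19.0): idle=0.55, low=0.74; AND[min(a, b)] → w = 0.55
Weighted average = (0.26·77.0 + 0.22·36.0 + 0.22·14.0 + 0.55·19.0) / (0.26 + 0.22 + 0.22 + 0.55)
  = 41.4700 / 1.2500 = 33.18

33.18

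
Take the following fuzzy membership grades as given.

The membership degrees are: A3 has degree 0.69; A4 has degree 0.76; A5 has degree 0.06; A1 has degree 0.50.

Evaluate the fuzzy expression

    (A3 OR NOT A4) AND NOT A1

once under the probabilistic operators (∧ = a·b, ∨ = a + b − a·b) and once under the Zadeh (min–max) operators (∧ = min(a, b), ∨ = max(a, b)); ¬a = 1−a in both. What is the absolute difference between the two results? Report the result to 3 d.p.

Under probabilistic:
  NOT A4 = 1 − 0.7600 = 0.2400
  A3 OR NOT A4 = a + b − a·b on (0.6900, 0.2400) = 0.7644
  NOT A1 = 1 − 0.5000 = 0.5000
  (A3 OR NOT A4) AND NOT A1 = a·b on (0.7644, 0.5000) = 0.3822
  → value = 0.3822
Under Zadeh (min–max):
  NOT A4 = 1 − 0.76 = 0.24
  A3 OR NOT A4 = max(a, b) on (0.69, 0.24) = 0.69
  NOT A1 = 1 − 0.50 = 0.50
  (A3 OR NOT A4) AND NOT A1 = min(a, b) on (0.69, 0.50) = 0.50
  → value = 0.5000
|0.3822 − 0.5000| = 0.118

0.118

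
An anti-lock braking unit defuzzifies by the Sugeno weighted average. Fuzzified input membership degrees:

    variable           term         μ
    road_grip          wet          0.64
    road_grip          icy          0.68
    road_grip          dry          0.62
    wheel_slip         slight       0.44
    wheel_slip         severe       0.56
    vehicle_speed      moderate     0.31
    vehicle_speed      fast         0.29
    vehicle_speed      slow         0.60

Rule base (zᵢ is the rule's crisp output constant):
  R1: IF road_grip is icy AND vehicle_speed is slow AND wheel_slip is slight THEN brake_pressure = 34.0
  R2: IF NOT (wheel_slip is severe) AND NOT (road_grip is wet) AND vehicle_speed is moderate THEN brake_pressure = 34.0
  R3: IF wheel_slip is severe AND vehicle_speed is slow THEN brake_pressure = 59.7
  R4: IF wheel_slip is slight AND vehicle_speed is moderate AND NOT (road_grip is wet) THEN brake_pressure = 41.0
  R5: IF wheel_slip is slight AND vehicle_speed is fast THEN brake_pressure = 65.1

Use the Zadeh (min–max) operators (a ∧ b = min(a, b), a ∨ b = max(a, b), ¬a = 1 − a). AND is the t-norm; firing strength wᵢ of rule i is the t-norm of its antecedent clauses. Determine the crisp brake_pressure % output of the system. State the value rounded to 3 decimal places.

47.393

R1 (z=34.0): icy=0.68, slow=0.60, slight=0.44; AND[min(a, b)] → w = 0.44
R2 (z=34.0): ¬severe=1−0.56=0.44, ¬wet=1−0.64=0.36, moderate=0.31; AND[min(a, b)] → w = 0.31
R3 (z=59.7): severe=0.56, slow=0.60; AND[min(a, b)] → w = 0.56
R4 (z=41.0): slight=0.44, moderate=0.31, ¬wet=1−0.64=0.36; AND[min(a, b)] → w = 0.31
R5 (z=65.1): slight=0.44, fast=0.29; AND[min(a, b)] → w = 0.29
Weighted average = (0.44·34.0 + 0.31·34.0 + 0.56·59.7 + 0.31·41.0 + 0.29·65.1) / (0.44 + 0.31 + 0.56 + 0.31 + 0.29)
  = 90.5210 / 1.9100 = 47.393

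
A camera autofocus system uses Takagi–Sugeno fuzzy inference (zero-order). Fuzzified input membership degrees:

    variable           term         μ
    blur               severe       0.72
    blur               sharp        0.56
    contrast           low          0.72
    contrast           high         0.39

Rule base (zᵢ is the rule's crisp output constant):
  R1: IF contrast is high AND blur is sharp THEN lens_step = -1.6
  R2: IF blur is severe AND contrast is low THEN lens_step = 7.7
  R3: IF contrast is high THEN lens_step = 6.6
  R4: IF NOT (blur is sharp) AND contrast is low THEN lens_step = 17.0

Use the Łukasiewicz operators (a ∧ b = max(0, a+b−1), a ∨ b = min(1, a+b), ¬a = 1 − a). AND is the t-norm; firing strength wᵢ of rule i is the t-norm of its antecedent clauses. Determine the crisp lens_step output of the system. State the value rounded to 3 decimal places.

R1 (z=-1.6): high=0.39, sharp=0.56; AND[max(0, a+b−1)] → w = 0.00
R2 (z=7.7): severe=0.72, low=0.72; AND[max(0, a+b−1)] → w = 0.44
R3 (z=6.6): high=0.39 → w = 0.39
R4 (z=17.0): ¬sharp=1−0.56=0.44, low=0.72; AND[max(0, a+b−1)] → w = 0.16
Weighted average = (0.00·-1.6 + 0.44·7.7 + 0.39·6.6 + 0.16·17.0) / (0.00 + 0.44 + 0.39 + 0.16)
  = 8.6820 / 0.9900 = 8.770

8.770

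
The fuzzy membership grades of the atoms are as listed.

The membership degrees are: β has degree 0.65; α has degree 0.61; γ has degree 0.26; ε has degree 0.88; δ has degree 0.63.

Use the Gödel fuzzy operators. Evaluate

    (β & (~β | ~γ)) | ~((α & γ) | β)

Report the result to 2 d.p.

0.65

~β = 1 − 0.65 = 0.35
~γ = 1 − 0.26 = 0.74
~β | ~γ = max(a, b) on (0.35, 0.74) = 0.74
β & (~β | ~γ) = min(a, b) on (0.65, 0.74) = 0.65
α & γ = min(a, b) on (0.61, 0.26) = 0.26
(α & γ) | β = max(a, b) on (0.26, 0.65) = 0.65
~((α & γ) | β) = 1 − 0.65 = 0.35
(β & (~β | ~γ)) | ~((α & γ) | β) = max(a, b) on (0.65, 0.35) = 0.65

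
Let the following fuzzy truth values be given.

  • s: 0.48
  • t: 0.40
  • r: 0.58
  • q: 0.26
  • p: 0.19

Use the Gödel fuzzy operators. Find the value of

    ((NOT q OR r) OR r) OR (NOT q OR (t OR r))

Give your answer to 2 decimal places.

NOT q = 1 − 0.26 = 0.74
NOT q OR r = max(a, b) on (0.74, 0.58) = 0.74
(NOT q OR r) OR r = max(a, b) on (0.74, 0.58) = 0.74
NOT q = 1 − 0.26 = 0.74
t OR r = max(a, b) on (0.40, 0.58) = 0.58
NOT q OR (t OR r) = max(a, b) on (0.74, 0.58) = 0.74
((NOT q OR r) OR r) OR (NOT q OR (t OR r)) = max(a, b) on (0.74, 0.74) = 0.74

0.74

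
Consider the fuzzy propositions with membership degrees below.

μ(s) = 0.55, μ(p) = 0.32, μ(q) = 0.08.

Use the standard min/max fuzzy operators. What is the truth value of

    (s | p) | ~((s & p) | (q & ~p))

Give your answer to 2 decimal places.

0.68

s | p = max(a, b) on (0.55, 0.32) = 0.55
s & p = min(a, b) on (0.55, 0.32) = 0.32
~p = 1 − 0.32 = 0.68
q & ~p = min(a, b) on (0.08, 0.68) = 0.08
(s & p) | (q & ~p) = max(a, b) on (0.32, 0.08) = 0.32
~((s & p) | (q & ~p)) = 1 − 0.32 = 0.68
(s | p) | ~((s & p) | (q & ~p)) = max(a, b) on (0.55, 0.68) = 0.68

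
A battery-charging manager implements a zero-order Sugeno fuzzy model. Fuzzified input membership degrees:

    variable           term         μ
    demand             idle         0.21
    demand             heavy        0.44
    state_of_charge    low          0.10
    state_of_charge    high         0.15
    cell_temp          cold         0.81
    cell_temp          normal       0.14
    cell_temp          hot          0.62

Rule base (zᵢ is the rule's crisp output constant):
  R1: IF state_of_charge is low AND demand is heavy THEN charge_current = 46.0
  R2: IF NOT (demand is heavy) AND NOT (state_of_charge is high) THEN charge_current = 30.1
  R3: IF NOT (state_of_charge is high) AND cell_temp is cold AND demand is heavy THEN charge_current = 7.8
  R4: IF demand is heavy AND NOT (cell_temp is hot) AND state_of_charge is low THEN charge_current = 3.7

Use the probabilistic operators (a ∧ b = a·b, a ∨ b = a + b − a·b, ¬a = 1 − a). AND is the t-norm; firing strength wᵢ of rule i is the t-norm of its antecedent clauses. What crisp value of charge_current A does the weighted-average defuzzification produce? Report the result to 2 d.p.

22.36

R1 (z=46.0): low=0.10, heavy=0.44; AND[a·b] → w = 0.0440
R2 (z=30.1): ¬heavy=1−0.44=0.56, ¬high=1−0.15=0.85; AND[a·b] → w = 0.4760
R3 (z=7.8): ¬high=1−0.15=0.85, cold=0.81, heavy=0.44; AND[a·b] → w = 0.3029
R4 (z=3.7): heavy=0.44, ¬hot=1−0.62=0.38, low=0.10; AND[a·b] → w = 0.0167
Weighted average = (0.0440·46.0 + 0.4760·30.1 + 0.3029·7.8 + 0.0167·3.7) / (0.0440 + 0.4760 + 0.3029 + 0.0167)
  = 18.7764 / 0.8397 = 22.36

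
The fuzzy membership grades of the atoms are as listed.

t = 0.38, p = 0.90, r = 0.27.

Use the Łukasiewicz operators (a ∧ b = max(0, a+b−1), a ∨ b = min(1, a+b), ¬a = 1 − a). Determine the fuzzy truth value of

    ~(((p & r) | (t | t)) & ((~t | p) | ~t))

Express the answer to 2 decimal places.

0.07

p & r = max(0, a+b−1) on (0.90, 0.27) = 0.17
t | t = min(1, a+b) on (0.38, 0.38) = 0.76
(p & r) | (t | t) = min(1, a+b) on (0.17, 0.76) = 0.93
~t = 1 − 0.38 = 0.62
~t | p = min(1, a+b) on (0.62, 0.90) = 1.00
~t = 1 − 0.38 = 0.62
(~t | p) | ~t = min(1, a+b) on (1.00, 0.62) = 1.00
((p & r) | (t | t)) & ((~t | p) | ~t) = max(0, a+b−1) on (0.93, 1.00) = 0.93
~(((p & r) | (t | t)) & ((~t | p) | ~t)) = 1 − 0.93 = 0.07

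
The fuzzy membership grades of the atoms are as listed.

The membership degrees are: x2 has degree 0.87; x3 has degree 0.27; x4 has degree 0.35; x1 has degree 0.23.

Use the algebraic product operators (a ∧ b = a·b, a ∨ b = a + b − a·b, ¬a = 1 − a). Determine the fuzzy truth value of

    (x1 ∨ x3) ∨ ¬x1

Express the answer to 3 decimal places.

0.871

x1 ∨ x3 = a + b − a·b on (0.2300, 0.2700) = 0.4379
¬x1 = 1 − 0.2300 = 0.7700
(x1 ∨ x3) ∨ ¬x1 = a + b − a·b on (0.4379, 0.7700) = 0.8707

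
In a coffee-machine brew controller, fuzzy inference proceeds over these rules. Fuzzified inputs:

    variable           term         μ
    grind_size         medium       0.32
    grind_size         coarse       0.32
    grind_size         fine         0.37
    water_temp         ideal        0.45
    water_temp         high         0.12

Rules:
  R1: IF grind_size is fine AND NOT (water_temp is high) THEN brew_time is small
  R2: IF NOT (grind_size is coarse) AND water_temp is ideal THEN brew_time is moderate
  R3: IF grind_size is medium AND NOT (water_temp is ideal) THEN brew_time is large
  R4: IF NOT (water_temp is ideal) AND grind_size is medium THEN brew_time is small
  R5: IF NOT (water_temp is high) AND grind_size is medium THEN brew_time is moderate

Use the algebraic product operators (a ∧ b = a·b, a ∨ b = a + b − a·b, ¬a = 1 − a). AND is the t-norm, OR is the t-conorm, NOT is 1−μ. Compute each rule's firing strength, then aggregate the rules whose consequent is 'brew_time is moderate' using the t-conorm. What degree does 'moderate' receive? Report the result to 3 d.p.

R1: fine=0.37, ¬high=1−0.12=0.88; AND[a·b] → w = 0.3256
R2: ¬coarse=1−0.32=0.68, ideal=0.45; AND[a·b] → w = 0.3060
R3: medium=0.32, ¬ideal=1−0.45=0.55; AND[a·b] → w = 0.1760
R4: ¬ideal=1−0.45=0.55, medium=0.32; AND[a·b] → w = 0.1760
R5: ¬high=1−0.12=0.88, medium=0.32; AND[a·b] → w = 0.2816
Rules with consequent 'moderate': {R2, R5} → strengths 0.3060, 0.2816
Aggregate via t-conorm [a + b − a·b]: 0.5014

0.501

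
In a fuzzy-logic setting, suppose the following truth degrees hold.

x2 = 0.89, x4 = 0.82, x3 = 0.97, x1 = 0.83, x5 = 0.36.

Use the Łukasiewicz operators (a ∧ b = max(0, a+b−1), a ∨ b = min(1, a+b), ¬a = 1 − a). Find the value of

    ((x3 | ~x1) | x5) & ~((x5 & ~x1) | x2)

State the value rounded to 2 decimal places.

~x1 = 1 − 0.83 = 0.17
x3 | ~x1 = min(1, a+b) on (0.97, 0.17) = 1.00
(x3 | ~x1) | x5 = min(1, a+b) on (1.00, 0.36) = 1.00
~x1 = 1 − 0.83 = 0.17
x5 & ~x1 = max(0, a+b−1) on (0.36, 0.17) = 0.00
(x5 & ~x1) | x2 = min(1, a+b) on (0.00, 0.89) = 0.89
~((x5 & ~x1) | x2) = 1 − 0.89 = 0.11
((x3 | ~x1) | x5) & ~((x5 & ~x1) | x2) = max(0, a+b−1) on (1.00, 0.11) = 0.11

0.11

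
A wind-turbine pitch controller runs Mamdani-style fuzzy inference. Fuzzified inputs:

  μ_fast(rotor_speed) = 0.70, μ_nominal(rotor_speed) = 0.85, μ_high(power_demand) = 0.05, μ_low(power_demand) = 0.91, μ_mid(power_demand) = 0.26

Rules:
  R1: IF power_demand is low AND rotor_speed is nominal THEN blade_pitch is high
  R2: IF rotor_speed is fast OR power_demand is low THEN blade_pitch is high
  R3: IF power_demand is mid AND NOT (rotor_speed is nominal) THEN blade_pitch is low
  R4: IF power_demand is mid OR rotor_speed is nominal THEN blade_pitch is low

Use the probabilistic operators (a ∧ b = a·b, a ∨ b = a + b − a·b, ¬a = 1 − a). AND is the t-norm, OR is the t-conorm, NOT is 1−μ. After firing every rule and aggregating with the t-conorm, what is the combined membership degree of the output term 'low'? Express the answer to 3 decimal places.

R1: low=0.91, nominal=0.85; AND[a·b] → w = 0.7735
R2: fast=0.70, low=0.91; OR[a + b − a·b] → w = 0.9730
R3: mid=0.26, ¬nominal=1−0.85=0.15; AND[a·b] → w = 0.0390
R4: mid=0.26, nominal=0.85; OR[a + b − a·b] → w = 0.8890
Rules with consequent 'low': {R3, R4} → strengths 0.0390, 0.8890
Aggregate via t-conorm [a + b − a·b]: 0.8933

0.893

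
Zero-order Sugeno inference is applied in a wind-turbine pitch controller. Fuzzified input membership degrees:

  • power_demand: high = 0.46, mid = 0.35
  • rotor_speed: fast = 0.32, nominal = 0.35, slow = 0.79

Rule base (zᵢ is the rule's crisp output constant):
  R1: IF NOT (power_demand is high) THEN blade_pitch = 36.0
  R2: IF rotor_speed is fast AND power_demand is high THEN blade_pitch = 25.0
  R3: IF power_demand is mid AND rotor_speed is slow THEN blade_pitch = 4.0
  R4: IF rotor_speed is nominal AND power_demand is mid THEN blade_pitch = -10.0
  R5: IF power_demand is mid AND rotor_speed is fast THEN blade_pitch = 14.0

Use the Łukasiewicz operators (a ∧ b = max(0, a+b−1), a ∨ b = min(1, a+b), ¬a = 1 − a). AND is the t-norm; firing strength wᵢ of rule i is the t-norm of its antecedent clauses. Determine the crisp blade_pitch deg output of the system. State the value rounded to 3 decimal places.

29.412

R1 (z=36.0): ¬high=1−0.46=0.54 → w = 0.54
R2 (z=25.0): fast=0.32, high=0.46; AND[max(0, a+b−1)] → w = 0.00
R3 (z=4.0): mid=0.35, slow=0.79; AND[max(0, a+b−1)] → w = 0.14
R4 (z=-10.0): nominal=0.35, mid=0.35; AND[max(0, a+b−1)] → w = 0.00
R5 (z=14.0): mid=0.35, fast=0.32; AND[max(0, a+b−1)] → w = 0.00
Weighted average = (0.54·36.0 + 0.00·25.0 + 0.14·4.0 + 0.00·-10.0 + 0.00·14.0) / (0.54 + 0.00 + 0.14 + 0.00 + 0.00)
  = 20.0000 / 0.6800 = 29.412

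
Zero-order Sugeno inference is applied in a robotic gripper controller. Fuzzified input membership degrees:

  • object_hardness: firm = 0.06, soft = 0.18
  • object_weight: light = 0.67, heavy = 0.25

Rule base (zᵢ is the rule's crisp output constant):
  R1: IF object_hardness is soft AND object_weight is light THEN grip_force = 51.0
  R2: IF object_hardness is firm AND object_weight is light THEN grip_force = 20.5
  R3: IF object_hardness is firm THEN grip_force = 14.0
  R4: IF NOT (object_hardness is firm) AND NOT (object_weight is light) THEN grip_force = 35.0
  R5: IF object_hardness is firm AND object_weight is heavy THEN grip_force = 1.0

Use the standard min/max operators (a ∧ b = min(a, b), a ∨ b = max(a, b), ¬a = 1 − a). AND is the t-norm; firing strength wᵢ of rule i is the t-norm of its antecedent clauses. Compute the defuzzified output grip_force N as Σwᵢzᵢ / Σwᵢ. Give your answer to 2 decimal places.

R1 (z=51.0): soft=0.18, light=0.67; AND[min(a, b)] → w = 0.18
R2 (z=20.5): firm=0.06, light=0.67; AND[min(a, b)] → w = 0.06
R3 (z=14.0): firm=0.06 → w = 0.06
R4 (z=35.0): ¬firm=1−0.06=0.94, ¬light=1−0.67=0.33; AND[min(a, b)] → w = 0.33
R5 (z=1.0): firm=0.06, heavy=0.25; AND[min(a, b)] → w = 0.06
Weighted average = (0.18·51.0 + 0.06·20.5 + 0.06·14.0 + 0.33·35.0 + 0.06·1.0) / (0.18 + 0.06 + 0.06 + 0.33 + 0.06)
  = 22.8600 / 0.6900 = 33.13

33.13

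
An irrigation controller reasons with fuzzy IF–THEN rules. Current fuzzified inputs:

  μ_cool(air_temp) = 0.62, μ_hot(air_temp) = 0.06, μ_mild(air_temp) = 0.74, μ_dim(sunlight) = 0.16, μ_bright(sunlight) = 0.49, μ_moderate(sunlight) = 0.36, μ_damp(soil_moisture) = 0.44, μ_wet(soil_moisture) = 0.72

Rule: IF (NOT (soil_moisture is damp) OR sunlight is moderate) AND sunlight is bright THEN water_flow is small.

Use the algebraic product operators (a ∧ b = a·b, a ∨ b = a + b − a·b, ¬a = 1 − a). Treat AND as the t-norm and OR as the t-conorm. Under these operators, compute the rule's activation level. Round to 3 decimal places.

0.352

firing strength: (¬damp=1−0.44=0.56 OR moderate=0.36) = 0.7184; AND[a·b] with bright=0.49 → w = 0.3520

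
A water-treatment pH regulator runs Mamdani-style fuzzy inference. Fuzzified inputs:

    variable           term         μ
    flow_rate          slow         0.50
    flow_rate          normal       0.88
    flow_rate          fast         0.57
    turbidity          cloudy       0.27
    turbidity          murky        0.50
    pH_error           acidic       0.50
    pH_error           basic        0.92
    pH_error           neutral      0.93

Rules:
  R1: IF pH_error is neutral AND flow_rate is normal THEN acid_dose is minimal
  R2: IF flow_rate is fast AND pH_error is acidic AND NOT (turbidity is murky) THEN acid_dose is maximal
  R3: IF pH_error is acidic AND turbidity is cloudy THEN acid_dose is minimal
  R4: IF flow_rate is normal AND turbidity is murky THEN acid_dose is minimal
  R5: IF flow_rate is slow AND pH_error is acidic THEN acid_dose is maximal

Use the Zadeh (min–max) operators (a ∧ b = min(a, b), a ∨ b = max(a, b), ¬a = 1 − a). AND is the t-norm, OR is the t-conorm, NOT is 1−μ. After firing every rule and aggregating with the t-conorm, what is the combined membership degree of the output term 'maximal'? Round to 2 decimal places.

0.50

R1: neutral=0.93, normal=0.88; AND[min(a, b)] → w = 0.88
R2: fast=0.57, acidic=0.50, ¬murky=1−0.50=0.50; AND[min(a, b)] → w = 0.50
R3: acidic=0.50, cloudy=0.27; AND[min(a, b)] → w = 0.27
R4: normal=0.88, murky=0.50; AND[min(a, b)] → w = 0.50
R5: slow=0.50, acidic=0.50; AND[min(a, b)] → w = 0.50
Rules with consequent 'maximal': {R2, R5} → strengths 0.50, 0.50
Aggregate via t-conorm [max(a, b)]: 0.50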